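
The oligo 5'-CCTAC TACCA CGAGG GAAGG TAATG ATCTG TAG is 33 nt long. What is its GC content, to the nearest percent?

Base counts: T=7, C=7, A=10, G=9
G+C = 9 + 7 = 16 out of 33 bases
%GC = 16/33 × 100 = 48.48% ≈ 48%

48%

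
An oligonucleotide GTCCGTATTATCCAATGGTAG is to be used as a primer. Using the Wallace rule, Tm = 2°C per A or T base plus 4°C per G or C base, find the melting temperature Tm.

60°C

Base counts: A=5, C=4, G=5, T=7
So N_AT = 12 and N_GC = 9.
Tm = 4·9 + 2·12 = 36 + 24 = 60°C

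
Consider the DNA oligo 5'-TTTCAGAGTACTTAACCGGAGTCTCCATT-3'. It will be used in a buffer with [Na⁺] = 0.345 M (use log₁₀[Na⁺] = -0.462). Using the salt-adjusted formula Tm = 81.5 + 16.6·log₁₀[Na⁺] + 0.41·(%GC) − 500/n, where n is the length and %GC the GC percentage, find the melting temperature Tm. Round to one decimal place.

Length n = 29. G=5, C=7, T=10, A=7
G+C = 12, so %GC = 12/29 × 100 = 41.379%
Salt term: 16.6 × (-0.462) = -7.669
GC term: 0.41 × 41.379 = 16.965; length term: −500/29 = −17.241
Tm = 81.5 + (-7.669) + 16.965 − 17.241 = 73.555 → 73.6°C

73.6°C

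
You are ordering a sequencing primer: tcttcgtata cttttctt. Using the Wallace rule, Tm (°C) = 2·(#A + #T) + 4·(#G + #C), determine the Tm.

46°C

Scanning the sequence gives G=1, T=11, A=2, C=4.
A+T = 13, G+C = 5
Tm = 4·5 + 2·13 = 20 + 26 = 46°C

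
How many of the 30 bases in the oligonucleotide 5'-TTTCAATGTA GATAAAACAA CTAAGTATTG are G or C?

7

Scanning the sequence gives G=4, A=13, T=10, C=3.
G+C = 4 + 3 = 7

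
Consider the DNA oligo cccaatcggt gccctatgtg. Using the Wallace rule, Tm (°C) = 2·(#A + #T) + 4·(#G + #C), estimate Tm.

Scanning the sequence gives T=5, G=5, C=7, A=3.
So N_AT = 8 and N_GC = 12.
Tm = 2(8) + 4(12) = 16 + 48 = 64°C

64°C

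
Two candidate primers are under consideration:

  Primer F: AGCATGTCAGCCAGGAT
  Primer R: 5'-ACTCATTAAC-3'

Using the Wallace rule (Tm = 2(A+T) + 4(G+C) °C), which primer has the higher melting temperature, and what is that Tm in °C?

Primer F, 52°C

Primer F: A+T=8, G+C=9 → Tm = 2(8)+4(9) = 52°C
Primer R: A+T=7, G+C=3 → Tm = 2(7)+4(3) = 26°C
52°C vs 26°C → primer F is higher.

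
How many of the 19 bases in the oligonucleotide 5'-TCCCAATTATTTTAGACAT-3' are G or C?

5

Counting bases: G=1, T=8, A=6, C=4
G+C = 1 + 4 = 5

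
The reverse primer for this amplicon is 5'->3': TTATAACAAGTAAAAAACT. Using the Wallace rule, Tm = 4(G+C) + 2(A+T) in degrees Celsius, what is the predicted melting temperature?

Base counts: C=2, A=11, G=1, T=5
AT pairs contribute 16, GC pairs contribute 3.
Tm = 4·3 + 2·16 = 12 + 32 = 44°C

44°C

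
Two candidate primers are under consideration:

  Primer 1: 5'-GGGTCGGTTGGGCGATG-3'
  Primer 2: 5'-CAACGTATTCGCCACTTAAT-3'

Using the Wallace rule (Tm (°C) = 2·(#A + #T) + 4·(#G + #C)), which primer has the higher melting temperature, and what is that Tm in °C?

Primer 1: A+T=5, G+C=12 → Tm = 2(5)+4(12) = 58°C
Primer 2: A+T=12, G+C=8 → Tm = 2(12)+4(8) = 56°C
58°C vs 56°C → primer 1 is higher.

Primer 1, 58°C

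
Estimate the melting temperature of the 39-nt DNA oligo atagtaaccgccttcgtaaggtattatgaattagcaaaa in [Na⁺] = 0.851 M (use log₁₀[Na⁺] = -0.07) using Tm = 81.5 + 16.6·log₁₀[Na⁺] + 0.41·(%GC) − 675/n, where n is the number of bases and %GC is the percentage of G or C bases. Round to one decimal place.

Length n = 39. Base counts: G=7, A=15, T=11, C=6
G+C = 13, so %GC = 13/39 × 100 = 33.333%
Salt term: 16.6 × (-0.07) = -1.162
GC term: 0.41 × 33.333 = 13.667; length term: −675/39 = −17.308
Tm = 81.5 + (-1.162) + 13.667 − 17.308 = 76.697 → 76.7°C

76.7°C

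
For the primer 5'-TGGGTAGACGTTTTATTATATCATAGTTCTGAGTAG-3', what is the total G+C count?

12

Base counts: G=9, C=3, A=9, T=15
Total G or C: 9 + 3 = 12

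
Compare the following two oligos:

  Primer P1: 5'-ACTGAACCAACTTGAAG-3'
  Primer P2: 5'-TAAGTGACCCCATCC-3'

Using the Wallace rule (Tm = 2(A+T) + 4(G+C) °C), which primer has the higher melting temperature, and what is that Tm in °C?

Primer P1, 48°C

Primer P1: A+T=10, G+C=7 → Tm = 2(10)+4(7) = 48°C
Primer P2: A+T=7, G+C=8 → Tm = 2(7)+4(8) = 46°C
48°C vs 46°C → primer P1 is higher.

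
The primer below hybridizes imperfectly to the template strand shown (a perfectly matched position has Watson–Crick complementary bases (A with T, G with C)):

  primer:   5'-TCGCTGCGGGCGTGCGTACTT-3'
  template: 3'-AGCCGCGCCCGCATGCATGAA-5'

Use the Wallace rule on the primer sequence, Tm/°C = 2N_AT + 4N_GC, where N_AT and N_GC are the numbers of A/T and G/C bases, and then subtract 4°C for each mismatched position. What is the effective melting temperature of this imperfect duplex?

Primer base counts: A=1, T=6, G=8, C=6 → A+T=7, G+C=14
Perfect-match Tm = 2(7) + 4(14) = 14 + 56 = 70°C
Mismatches (positions where the bases are not complementary): 3 (at positions 4, 5, 14)
Effective Tm = 70 − 3×4 = 70 − 12 = 58°C

58°C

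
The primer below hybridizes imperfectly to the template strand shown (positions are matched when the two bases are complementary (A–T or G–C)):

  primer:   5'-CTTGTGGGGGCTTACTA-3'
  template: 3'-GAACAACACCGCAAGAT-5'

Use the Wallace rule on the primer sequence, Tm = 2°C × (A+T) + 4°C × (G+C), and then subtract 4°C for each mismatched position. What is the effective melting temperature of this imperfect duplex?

Primer base counts: A=2, T=6, G=6, C=3 → A+T=8, G+C=9
Perfect-match Tm = 2(8) + 4(9) = 16 + 36 = 52°C
Mismatches (positions where the bases are not complementary): 4 (at positions 6, 8, 12, 14)
Effective Tm = 52 − 4×4 = 52 − 16 = 36°C

36°C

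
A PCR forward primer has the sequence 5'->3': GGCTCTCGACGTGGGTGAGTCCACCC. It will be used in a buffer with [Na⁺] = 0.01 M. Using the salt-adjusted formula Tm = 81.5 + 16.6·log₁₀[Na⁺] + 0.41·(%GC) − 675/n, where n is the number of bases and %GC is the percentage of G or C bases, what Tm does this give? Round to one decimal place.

50.7°C

Length n = 26. Counting bases: G=9, T=5, C=9, A=3
G+C = 18, so %GC = 18/26 × 100 = 69.231%
Salt term: 16.6 × (-2) = -33.2
GC term: 0.41 × 69.231 = 28.385; length term: −675/26 = −25.962
Tm = 81.5 + (-33.2) + 28.385 − 25.962 = 50.723 → 50.7°C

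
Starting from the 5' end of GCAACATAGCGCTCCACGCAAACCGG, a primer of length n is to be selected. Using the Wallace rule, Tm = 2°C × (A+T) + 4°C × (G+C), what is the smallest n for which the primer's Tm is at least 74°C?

First 23 bases: GCAACATAGCGCTCCACGCAAAC → Tm = 72°C (< 74°C)
First 24 bases: GCAACATAGCGCTCCACGCAAACC → Tm = 76°C (≥ 74°C)
Each additional base adds 2°C (A/T) or 4°C (G/C), so Tm is non-decreasing in n; n = 24 is the first length to reach 74°C.

n = 24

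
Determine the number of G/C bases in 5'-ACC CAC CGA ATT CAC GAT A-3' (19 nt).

9

Scanning the sequence gives T=3, A=7, C=7, G=2.
Total G or C: 2 + 7 = 9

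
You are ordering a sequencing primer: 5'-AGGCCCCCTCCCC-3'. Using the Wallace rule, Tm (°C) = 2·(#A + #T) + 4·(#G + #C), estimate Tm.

48°C

Base counts: G=2, A=1, T=1, C=9
So N_AT = 2 and N_GC = 11.
Tm = 4·11 + 2·2 = 44 + 4 = 48°C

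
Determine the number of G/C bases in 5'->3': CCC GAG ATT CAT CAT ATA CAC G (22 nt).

10

G=3, C=7, T=5, A=7
Total G or C: 3 + 7 = 10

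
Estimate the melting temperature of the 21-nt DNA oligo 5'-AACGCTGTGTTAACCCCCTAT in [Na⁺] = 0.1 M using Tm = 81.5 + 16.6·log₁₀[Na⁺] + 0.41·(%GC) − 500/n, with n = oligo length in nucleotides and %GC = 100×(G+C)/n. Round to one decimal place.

Length n = 21. Counting bases: T=6, A=5, G=3, C=7
G+C = 10, so %GC = 10/21 × 100 = 47.619%
Salt term: 16.6 × (-1) = -16.6
GC term: 0.41 × 47.619 = 19.524; length term: −500/21 = −23.81
Tm = 81.5 + (-16.6) + 19.524 − 23.81 = 60.614 → 60.6°C

60.6°C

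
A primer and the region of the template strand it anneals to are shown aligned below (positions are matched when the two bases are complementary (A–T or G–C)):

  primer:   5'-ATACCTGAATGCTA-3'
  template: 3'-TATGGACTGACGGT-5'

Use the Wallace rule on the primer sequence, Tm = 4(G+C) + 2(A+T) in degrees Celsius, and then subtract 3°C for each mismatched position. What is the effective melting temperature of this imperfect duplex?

Primer base counts: A=5, T=4, G=2, C=3 → A+T=9, G+C=5
Perfect-match Tm = 2(9) + 4(5) = 18 + 20 = 38°C
Mismatches (positions where the bases are not complementary): 2 (at positions 9, 13)
Effective Tm = 38 − 2×3 = 38 − 6 = 32°C

32°C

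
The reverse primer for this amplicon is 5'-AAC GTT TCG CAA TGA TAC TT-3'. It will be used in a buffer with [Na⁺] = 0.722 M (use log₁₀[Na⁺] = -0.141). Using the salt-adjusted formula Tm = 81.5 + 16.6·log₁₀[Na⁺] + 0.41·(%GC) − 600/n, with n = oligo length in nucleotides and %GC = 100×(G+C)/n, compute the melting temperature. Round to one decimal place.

63.5°C

Length n = 20. Counting bases: G=3, T=7, A=6, C=4
G+C = 7, so %GC = 7/20 × 100 = 35%
Salt term: 16.6 × (-0.141) = -2.341
GC term: 0.41 × 35 = 14.35; length term: −600/20 = −30
Tm = 81.5 + (-2.341) + 14.35 − 30 = 63.509 → 63.5°C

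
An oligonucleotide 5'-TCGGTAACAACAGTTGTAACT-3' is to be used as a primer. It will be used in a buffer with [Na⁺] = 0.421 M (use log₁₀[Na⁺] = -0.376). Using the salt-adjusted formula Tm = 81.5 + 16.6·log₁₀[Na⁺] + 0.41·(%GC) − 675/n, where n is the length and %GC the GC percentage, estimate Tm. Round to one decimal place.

Length n = 21. Base counts: C=4, A=7, G=4, T=6
G+C = 8, so %GC = 8/21 × 100 = 38.095%
Salt term: 16.6 × (-0.376) = -6.242
GC term: 0.41 × 38.095 = 15.619; length term: −675/21 = −32.143
Tm = 81.5 + (-6.242) + 15.619 − 32.143 = 58.734 → 58.7°C

58.7°C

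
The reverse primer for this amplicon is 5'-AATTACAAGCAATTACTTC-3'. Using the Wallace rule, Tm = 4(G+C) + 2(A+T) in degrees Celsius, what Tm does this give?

T=6, A=8, C=4, G=1
So N_AT = 14 and N_GC = 5.
Tm = 4·5 + 2·14 = 20 + 28 = 48°C

48°C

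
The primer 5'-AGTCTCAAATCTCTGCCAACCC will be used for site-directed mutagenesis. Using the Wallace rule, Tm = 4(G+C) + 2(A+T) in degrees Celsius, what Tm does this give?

Counting bases: G=2, A=6, T=5, C=9
So N_AT = 11 and N_GC = 11.
Tm = 2(11) + 4(11) = 22 + 44 = 66°C

66°C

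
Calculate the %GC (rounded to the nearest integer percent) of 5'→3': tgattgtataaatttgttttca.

Scanning the sequence gives T=12, G=3, C=1, A=6.
G+C = 3 + 1 = 4 out of 22 bases
%GC = 4/22 × 100 = 18.18% ≈ 18%

18%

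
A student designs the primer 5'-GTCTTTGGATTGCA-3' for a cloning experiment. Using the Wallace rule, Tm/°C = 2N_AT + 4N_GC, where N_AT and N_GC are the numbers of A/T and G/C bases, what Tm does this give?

Counting bases: G=4, T=6, A=2, C=2
So N_AT = 8 and N_GC = 6.
Tm = 2×8 + 4×6 = 40°C

40°C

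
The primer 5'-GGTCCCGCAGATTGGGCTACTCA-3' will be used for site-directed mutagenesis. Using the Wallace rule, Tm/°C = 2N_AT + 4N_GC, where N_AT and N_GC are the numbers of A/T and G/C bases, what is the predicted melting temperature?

Counting bases: T=5, G=7, A=4, C=7
A+T = 9, G+C = 14
Tm = 4·14 + 2·9 = 56 + 18 = 74°C

74°C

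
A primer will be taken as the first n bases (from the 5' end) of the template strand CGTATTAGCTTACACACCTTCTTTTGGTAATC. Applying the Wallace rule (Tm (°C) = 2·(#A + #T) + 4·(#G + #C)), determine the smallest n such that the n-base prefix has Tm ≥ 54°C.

First 18 bases: CGTATTAGCTTACACACC → Tm = 52°C (< 54°C)
First 19 bases: CGTATTAGCTTACACACCT → Tm = 54°C (≥ 54°C)
Each additional base adds 2°C (A/T) or 4°C (G/C), so Tm is non-decreasing in n; n = 19 is the first length to reach 54°C.

n = 19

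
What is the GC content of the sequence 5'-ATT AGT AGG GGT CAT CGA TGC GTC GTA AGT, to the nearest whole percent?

47%

Base counts: T=9, A=7, G=10, C=4
G+C = 10 + 4 = 14 out of 30 bases
%GC = 14/30 × 100 = 46.67% ≈ 47%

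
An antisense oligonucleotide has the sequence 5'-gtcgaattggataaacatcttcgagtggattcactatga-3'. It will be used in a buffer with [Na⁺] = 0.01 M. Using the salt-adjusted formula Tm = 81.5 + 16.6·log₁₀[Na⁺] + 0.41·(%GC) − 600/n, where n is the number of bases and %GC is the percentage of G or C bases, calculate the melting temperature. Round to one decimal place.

Length n = 39. Base counts: T=12, C=6, A=12, G=9
G+C = 15, so %GC = 15/39 × 100 = 38.462%
Salt term: 16.6 × (-2) = -33.2
GC term: 0.41 × 38.462 = 15.769; length term: −600/39 = −15.385
Tm = 81.5 + (-33.2) + 15.769 − 15.385 = 48.684 → 48.7°C

48.7°C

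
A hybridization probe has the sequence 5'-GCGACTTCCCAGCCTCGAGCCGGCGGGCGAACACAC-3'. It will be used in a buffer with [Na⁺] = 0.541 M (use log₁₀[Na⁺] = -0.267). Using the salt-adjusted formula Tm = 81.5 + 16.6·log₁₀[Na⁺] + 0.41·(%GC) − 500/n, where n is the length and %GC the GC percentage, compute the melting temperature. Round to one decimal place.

Length n = 36. Base counts: T=3, G=11, A=7, C=15
G+C = 26, so %GC = 26/36 × 100 = 72.222%
Salt term: 16.6 × (-0.267) = -4.432
GC term: 0.41 × 72.222 = 29.611; length term: −500/36 = −13.889
Tm = 81.5 + (-4.432) + 29.611 − 13.889 = 92.79 → 92.8°C

92.8°C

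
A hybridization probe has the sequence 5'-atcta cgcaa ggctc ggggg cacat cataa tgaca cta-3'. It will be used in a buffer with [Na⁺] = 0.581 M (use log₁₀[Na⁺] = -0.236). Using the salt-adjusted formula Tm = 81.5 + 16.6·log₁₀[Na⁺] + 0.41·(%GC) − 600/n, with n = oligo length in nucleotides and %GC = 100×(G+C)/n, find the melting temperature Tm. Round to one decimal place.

Length n = 38. Base counts: C=10, A=12, T=7, G=9
G+C = 19, so %GC = 19/38 × 100 = 50%
Salt term: 16.6 × (-0.236) = -3.918
GC term: 0.41 × 50 = 20.5; length term: −600/38 = −15.789
Tm = 81.5 + (-3.918) + 20.5 − 15.789 = 82.293 → 82.3°C

82.3°C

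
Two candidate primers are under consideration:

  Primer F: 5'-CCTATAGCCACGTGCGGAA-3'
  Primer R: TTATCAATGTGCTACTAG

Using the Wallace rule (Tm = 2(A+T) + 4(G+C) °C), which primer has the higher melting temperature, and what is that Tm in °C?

Primer F, 60°C

Primer F: A+T=8, G+C=11 → Tm = 2(8)+4(11) = 60°C
Primer R: A+T=12, G+C=6 → Tm = 2(12)+4(6) = 48°C
60°C vs 48°C → primer F is higher.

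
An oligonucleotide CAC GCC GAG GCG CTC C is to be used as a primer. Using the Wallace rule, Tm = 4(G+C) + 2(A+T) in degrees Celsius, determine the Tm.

58°C

Base counts: A=2, T=1, C=8, G=5
A+T = 3, G+C = 13
Tm = 2×3 + 4×13 = 58°C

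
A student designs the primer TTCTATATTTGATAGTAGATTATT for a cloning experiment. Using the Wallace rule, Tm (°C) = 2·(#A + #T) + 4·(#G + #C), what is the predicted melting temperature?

Base counts: A=7, G=3, T=13, C=1
A+T = 20, G+C = 4
Tm = 4·4 + 2·20 = 16 + 40 = 56°C

56°C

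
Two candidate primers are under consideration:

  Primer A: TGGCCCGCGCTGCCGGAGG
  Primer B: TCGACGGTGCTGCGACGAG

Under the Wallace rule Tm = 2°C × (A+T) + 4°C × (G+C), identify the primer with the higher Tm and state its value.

Primer A: A+T=3, G+C=16 → Tm = 2(3)+4(16) = 70°C
Primer B: A+T=6, G+C=13 → Tm = 2(6)+4(13) = 64°C
70°C vs 64°C → primer A is higher.

Primer A, 70°C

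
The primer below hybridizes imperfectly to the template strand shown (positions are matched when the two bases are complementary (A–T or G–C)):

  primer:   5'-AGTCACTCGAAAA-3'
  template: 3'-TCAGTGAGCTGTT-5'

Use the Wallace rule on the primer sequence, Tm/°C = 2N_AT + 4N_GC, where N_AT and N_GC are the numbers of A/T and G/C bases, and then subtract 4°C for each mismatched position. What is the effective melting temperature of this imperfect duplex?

Primer base counts: A=6, T=2, G=2, C=3 → A+T=8, G+C=5
Perfect-match Tm = 2(8) + 4(5) = 16 + 20 = 36°C
Mismatches (positions where the bases are not complementary): 1 (at position 11)
Effective Tm = 36 − 1×4 = 36 − 4 = 32°C

32°C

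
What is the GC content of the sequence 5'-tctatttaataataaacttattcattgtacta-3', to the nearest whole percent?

16%

Base counts: G=1, A=12, T=15, C=4
G+C = 1 + 4 = 5 out of 32 bases
%GC = 5/32 × 100 = 15.62% ≈ 16%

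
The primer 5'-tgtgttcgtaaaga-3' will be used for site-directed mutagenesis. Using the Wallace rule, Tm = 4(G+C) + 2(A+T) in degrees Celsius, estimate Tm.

Base counts: G=4, C=1, A=4, T=5
So N_AT = 9 and N_GC = 5.
Tm = 2×9 + 4×5 = 38°C

38°C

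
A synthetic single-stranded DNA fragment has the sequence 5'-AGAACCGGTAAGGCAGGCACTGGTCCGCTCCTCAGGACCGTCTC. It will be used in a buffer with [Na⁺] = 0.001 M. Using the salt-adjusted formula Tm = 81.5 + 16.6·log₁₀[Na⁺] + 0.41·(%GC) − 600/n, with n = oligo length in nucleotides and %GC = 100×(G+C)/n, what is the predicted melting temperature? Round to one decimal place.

44.2°C

Length n = 44. Scanning the sequence gives C=15, T=7, A=9, G=13.
G+C = 28, so %GC = 28/44 × 100 = 63.636%
Salt term: 16.6 × (-3) = -49.8
GC term: 0.41 × 63.636 = 26.091; length term: −600/44 = −13.636
Tm = 81.5 + (-49.8) + 26.091 − 13.636 = 44.155 → 44.2°C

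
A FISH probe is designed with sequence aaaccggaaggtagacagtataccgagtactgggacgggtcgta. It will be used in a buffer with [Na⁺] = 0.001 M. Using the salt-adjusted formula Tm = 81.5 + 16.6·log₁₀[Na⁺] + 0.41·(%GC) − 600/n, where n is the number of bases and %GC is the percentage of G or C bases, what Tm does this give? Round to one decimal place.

39.5°C

Length n = 44. A=14, T=7, C=8, G=15
G+C = 23, so %GC = 23/44 × 100 = 52.273%
Salt term: 16.6 × (-3) = -49.8
GC term: 0.41 × 52.273 = 21.432; length term: −600/44 = −13.636
Tm = 81.5 + (-49.8) + 21.432 − 13.636 = 39.496 → 39.5°C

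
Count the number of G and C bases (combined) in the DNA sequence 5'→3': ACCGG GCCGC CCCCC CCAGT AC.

Scanning the sequence gives A=3, T=1, G=5, C=13.
G+C = 5 + 13 = 18

18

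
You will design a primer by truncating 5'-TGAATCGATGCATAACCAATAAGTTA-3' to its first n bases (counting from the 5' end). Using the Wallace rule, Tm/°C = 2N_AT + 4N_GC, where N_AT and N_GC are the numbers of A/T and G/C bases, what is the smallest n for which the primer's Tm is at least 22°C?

First 7 bases: TGAATCG → Tm = 20°C (< 22°C)
First 8 bases: TGAATCGA → Tm = 22°C (≥ 22°C)
Each additional base adds 2°C (A/T) or 4°C (G/C), so Tm is non-decreasing in n; n = 8 is the first length to reach 22°C.

n = 8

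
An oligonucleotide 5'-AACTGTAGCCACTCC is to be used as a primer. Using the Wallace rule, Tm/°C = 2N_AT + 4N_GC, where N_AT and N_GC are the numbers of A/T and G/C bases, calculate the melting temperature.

Counting bases: C=6, A=4, T=3, G=2
AT pairs contribute 7, GC pairs contribute 8.
Tm = 4·8 + 2·7 = 32 + 14 = 46°C

46°C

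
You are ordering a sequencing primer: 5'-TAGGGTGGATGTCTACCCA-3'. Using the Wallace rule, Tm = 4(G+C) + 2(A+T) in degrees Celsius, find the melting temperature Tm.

Base counts: G=6, A=4, C=4, T=5
AT pairs contribute 9, GC pairs contribute 10.
Tm = 2(9) + 4(10) = 18 + 40 = 58°C

58°C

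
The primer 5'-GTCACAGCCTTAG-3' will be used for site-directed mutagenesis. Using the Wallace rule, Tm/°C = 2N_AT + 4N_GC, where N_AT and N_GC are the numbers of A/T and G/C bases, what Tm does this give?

G=3, T=3, A=3, C=4
AT pairs contribute 6, GC pairs contribute 7.
Tm = 2×6 + 4×7 = 40°C

40°C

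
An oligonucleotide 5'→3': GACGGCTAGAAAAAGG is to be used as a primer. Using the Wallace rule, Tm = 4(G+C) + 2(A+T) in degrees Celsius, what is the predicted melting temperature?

Base counts: G=6, A=7, T=1, C=2
AT pairs contribute 8, GC pairs contribute 8.
Tm = 4·8 + 2·8 = 32 + 16 = 48°C

48°C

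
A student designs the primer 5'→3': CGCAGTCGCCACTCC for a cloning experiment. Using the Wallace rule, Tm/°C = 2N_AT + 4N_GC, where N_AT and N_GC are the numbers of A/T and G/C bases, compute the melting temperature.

Scanning the sequence gives A=2, C=8, T=2, G=3.
AT pairs contribute 4, GC pairs contribute 11.
Tm = 4·11 + 2·4 = 44 + 8 = 52°C

52°C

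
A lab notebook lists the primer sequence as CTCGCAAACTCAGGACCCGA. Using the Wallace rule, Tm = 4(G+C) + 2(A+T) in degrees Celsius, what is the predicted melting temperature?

64°C

Base counts: T=2, C=8, A=6, G=4
So N_AT = 8 and N_GC = 12.
Tm = 4·12 + 2·8 = 48 + 16 = 64°C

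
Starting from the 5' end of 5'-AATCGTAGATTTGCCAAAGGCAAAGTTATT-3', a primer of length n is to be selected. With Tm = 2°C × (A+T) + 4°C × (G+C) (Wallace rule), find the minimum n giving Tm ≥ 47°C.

n = 18

First 17 bases: AATCGTAGATTTGCCAA → Tm = 46°C (< 47°C)
First 18 bases: AATCGTAGATTTGCCAAA → Tm = 48°C (≥ 47°C)
Each additional base adds 2°C (A/T) or 4°C (G/C), so Tm is non-decreasing in n; n = 18 is the first length to reach 47°C.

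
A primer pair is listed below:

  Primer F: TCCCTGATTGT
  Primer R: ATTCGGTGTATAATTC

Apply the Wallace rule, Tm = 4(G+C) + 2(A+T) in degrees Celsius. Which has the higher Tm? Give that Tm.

Primer R, 42°C

Primer F: A+T=6, G+C=5 → Tm = 2(6)+4(5) = 32°C
Primer R: A+T=11, G+C=5 → Tm = 2(11)+4(5) = 42°C
32°C vs 42°C → primer R is higher.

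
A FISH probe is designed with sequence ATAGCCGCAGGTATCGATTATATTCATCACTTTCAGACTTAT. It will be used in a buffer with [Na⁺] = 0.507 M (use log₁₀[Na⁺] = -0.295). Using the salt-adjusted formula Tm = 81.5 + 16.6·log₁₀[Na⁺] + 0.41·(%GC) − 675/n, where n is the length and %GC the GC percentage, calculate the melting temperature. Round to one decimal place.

75.2°C

Length n = 42. Scanning the sequence gives C=9, T=15, G=6, A=12.
G+C = 15, so %GC = 15/42 × 100 = 35.714%
Salt term: 16.6 × (-0.295) = -4.897
GC term: 0.41 × 35.714 = 14.643; length term: −675/42 = −16.071
Tm = 81.5 + (-4.897) + 14.643 − 16.071 = 75.175 → 75.2°C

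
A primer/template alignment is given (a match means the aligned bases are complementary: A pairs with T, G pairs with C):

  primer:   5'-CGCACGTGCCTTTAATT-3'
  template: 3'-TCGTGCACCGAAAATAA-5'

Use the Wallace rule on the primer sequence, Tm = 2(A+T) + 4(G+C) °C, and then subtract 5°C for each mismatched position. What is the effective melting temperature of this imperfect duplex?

35°C

Primer base counts: A=3, T=6, G=3, C=5 → A+T=9, G+C=8
Perfect-match Tm = 2(9) + 4(8) = 18 + 32 = 50°C
Mismatches (positions where the bases are not complementary): 3 (at positions 1, 9, 14)
Effective Tm = 50 − 3×5 = 50 − 15 = 35°C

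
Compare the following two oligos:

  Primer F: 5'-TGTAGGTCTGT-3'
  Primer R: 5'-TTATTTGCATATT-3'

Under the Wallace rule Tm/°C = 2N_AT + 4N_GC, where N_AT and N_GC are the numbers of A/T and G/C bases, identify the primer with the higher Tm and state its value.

Primer F, 32°C

Primer F: A+T=6, G+C=5 → Tm = 2(6)+4(5) = 32°C
Primer R: A+T=11, G+C=2 → Tm = 2(11)+4(2) = 30°C
32°C vs 30°C → primer F is higher.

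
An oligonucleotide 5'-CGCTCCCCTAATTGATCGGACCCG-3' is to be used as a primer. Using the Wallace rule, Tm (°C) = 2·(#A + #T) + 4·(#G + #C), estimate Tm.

78°C

C=10, G=5, T=5, A=4
So N_AT = 9 and N_GC = 15.
Tm = 4·15 + 2·9 = 60 + 18 = 78°C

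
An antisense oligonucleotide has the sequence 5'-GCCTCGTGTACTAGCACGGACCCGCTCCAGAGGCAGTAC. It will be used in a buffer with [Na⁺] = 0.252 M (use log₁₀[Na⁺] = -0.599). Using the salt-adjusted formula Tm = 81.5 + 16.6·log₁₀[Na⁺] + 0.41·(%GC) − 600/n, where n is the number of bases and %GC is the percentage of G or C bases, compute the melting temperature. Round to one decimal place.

Length n = 39. Base counts: G=11, C=14, T=6, A=8
G+C = 25, so %GC = 25/39 × 100 = 64.103%
Salt term: 16.6 × (-0.599) = -9.943
GC term: 0.41 × 64.103 = 26.282; length term: −600/39 = −15.385
Tm = 81.5 + (-9.943) + 26.282 − 15.385 = 82.454 → 82.5°C

82.5°C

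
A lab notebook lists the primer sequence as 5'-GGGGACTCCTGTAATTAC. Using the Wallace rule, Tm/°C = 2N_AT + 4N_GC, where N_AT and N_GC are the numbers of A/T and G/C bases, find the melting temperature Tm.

54°C

G=5, A=4, T=5, C=4
AT pairs contribute 9, GC pairs contribute 9.
Tm = 2×9 + 4×9 = 54°C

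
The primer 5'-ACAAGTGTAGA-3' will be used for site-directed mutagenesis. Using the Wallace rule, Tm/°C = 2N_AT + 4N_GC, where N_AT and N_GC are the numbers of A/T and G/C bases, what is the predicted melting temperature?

30°C

A=5, C=1, T=2, G=3
AT pairs contribute 7, GC pairs contribute 4.
Tm = 2(7) + 4(4) = 14 + 16 = 30°C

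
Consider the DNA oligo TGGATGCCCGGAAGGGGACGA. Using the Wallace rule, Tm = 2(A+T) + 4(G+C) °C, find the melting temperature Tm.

Base counts: A=5, G=10, C=4, T=2
AT pairs contribute 7, GC pairs contribute 14.
Tm = 4·14 + 2·7 = 56 + 14 = 70°C

70°C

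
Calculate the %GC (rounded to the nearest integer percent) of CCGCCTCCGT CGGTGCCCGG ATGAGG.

77%

Counting bases: G=10, A=2, C=10, T=4
G+C = 10 + 10 = 20 out of 26 bases
%GC = 20/26 × 100 = 76.92% ≈ 77%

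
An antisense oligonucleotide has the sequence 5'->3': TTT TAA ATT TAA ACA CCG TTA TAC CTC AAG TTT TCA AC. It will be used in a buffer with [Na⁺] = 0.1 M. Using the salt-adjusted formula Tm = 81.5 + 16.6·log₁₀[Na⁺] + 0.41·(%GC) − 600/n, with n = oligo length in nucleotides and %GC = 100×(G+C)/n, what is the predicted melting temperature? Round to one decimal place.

59.9°C

Length n = 38. Scanning the sequence gives A=13, T=15, C=8, G=2.
G+C = 10, so %GC = 10/38 × 100 = 26.316%
Salt term: 16.6 × (-1) = -16.6
GC term: 0.41 × 26.316 = 10.79; length term: −600/38 = −15.789
Tm = 81.5 + (-16.6) + 10.79 − 15.789 = 59.901 → 59.9°C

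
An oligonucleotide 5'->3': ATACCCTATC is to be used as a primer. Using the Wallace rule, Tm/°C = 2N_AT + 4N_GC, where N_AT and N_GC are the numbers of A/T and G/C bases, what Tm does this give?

Scanning the sequence gives T=3, A=3, C=4, G=0.
AT pairs contribute 6, GC pairs contribute 4.
Tm = 2(6) + 4(4) = 12 + 16 = 28°C

28°C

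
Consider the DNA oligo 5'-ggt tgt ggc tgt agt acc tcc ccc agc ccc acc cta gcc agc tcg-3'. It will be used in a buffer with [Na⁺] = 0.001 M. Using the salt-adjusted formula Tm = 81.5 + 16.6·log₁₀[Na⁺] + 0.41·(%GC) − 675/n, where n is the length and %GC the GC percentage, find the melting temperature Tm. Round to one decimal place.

Length n = 45. Scanning the sequence gives G=11, C=19, A=6, T=9.
G+C = 30, so %GC = 30/45 × 100 = 66.667%
Salt term: 16.6 × (-3) = -49.8
GC term: 0.41 × 66.667 = 27.333; length term: −675/45 = −15
Tm = 81.5 + (-49.8) + 27.333 − 15 = 44.033 → 44.0°C

44.0°C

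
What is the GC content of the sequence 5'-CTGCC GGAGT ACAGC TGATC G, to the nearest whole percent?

Counting bases: C=6, A=4, T=4, G=7
G+C = 7 + 6 = 13 out of 21 bases
%GC = 13/21 × 100 = 61.9% ≈ 62%

62%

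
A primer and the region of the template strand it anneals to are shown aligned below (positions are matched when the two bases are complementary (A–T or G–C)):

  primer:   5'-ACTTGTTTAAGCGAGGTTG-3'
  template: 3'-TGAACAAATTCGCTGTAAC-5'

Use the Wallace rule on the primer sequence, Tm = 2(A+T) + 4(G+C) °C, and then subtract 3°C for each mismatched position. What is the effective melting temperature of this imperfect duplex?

48°C

Primer base counts: A=4, T=7, G=6, C=2 → A+T=11, G+C=8
Perfect-match Tm = 2(11) + 4(8) = 22 + 32 = 54°C
Mismatches (positions where the bases are not complementary): 2 (at positions 15, 16)
Effective Tm = 54 − 2×3 = 54 − 6 = 48°C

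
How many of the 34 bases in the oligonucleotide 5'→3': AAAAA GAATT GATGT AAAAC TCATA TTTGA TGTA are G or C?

Scanning the sequence gives T=11, A=16, C=2, G=5.
G+C = 5 + 2 = 7

7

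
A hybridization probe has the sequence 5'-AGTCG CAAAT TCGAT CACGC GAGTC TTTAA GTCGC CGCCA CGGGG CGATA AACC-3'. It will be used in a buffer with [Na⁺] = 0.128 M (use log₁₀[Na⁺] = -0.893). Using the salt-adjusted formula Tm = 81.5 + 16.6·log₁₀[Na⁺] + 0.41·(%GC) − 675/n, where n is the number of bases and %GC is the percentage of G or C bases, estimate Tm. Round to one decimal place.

Length n = 54. Scanning the sequence gives T=10, C=16, A=14, G=14.
G+C = 30, so %GC = 30/54 × 100 = 55.556%
Salt term: 16.6 × (-0.893) = -14.824
GC term: 0.41 × 55.556 = 22.778; length term: −675/54 = −12.5
Tm = 81.5 + (-14.824) + 22.778 − 12.5 = 76.954 → 77.0°C

77.0°C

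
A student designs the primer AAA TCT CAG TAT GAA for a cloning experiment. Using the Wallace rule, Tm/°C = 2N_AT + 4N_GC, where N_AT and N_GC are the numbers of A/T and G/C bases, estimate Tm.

Base counts: T=4, G=2, A=7, C=2
So N_AT = 11 and N_GC = 4.
Tm = 2(11) + 4(4) = 22 + 16 = 38°C

38°C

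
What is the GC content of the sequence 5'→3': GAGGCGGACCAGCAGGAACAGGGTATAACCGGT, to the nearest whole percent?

Counting bases: T=3, G=13, C=7, A=10
G+C = 13 + 7 = 20 out of 33 bases
%GC = 20/33 × 100 = 60.61% ≈ 61%

61%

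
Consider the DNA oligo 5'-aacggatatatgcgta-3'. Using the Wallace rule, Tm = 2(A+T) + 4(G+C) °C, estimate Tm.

44°C

T=4, G=4, A=6, C=2
So N_AT = 10 and N_GC = 6.
Tm = 2(10) + 4(6) = 20 + 24 = 44°C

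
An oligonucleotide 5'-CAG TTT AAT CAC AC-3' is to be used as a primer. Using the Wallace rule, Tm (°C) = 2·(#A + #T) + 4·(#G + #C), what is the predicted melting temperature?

Counting bases: A=5, C=4, G=1, T=4
AT pairs contribute 9, GC pairs contribute 5.
Tm = 4·5 + 2·9 = 20 + 18 = 38°C

38°C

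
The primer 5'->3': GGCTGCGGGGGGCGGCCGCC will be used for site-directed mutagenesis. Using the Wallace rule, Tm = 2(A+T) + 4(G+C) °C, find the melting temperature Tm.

T=1, G=12, C=7, A=0
So N_AT = 1 and N_GC = 19.
Tm = 4·19 + 2·1 = 76 + 2 = 78°C

78°C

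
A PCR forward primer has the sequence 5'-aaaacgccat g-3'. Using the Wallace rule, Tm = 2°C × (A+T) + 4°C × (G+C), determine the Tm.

Scanning the sequence gives G=2, C=3, A=5, T=1.
A+T = 6, G+C = 5
Tm = 2×6 + 4×5 = 32°C

32°C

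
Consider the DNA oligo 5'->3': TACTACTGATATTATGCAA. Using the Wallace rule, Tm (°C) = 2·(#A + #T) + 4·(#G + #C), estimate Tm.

48°C

Scanning the sequence gives A=7, T=7, G=2, C=3.
A+T = 14, G+C = 5
Tm = 2(14) + 4(5) = 28 + 20 = 48°C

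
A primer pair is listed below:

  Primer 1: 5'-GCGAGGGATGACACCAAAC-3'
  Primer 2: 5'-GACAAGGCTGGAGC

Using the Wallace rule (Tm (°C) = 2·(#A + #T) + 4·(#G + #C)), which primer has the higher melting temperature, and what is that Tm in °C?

Primer 1: A+T=8, G+C=11 → Tm = 2(8)+4(11) = 60°C
Primer 2: A+T=5, G+C=9 → Tm = 2(5)+4(9) = 46°C
60°C vs 46°C → primer 1 is higher.

Primer 1, 60°C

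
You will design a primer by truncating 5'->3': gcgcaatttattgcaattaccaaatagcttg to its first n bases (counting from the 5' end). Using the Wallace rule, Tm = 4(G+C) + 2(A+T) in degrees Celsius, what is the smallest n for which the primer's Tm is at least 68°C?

n = 26

First 25 bases: GCGCAATTTATTGCAATTACCAAAT → Tm = 66°C (< 68°C)
First 26 bases: GCGCAATTTATTGCAATTACCAAATA → Tm = 68°C (≥ 68°C)
Each additional base adds 2°C (A/T) or 4°C (G/C), so Tm is non-decreasing in n; n = 26 is the first length to reach 68°C.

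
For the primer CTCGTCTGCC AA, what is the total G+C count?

Counting bases: C=5, G=2, T=3, A=2
G+C = 2 + 5 = 7

7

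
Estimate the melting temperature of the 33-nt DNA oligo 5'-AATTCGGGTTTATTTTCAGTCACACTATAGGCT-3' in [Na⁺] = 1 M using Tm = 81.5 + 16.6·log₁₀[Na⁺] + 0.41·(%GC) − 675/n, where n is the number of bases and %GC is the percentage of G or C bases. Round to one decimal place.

76.0°C

Length n = 33. Base counts: A=8, T=13, G=6, C=6
G+C = 12, so %GC = 12/33 × 100 = 36.364%
Salt term: 16.6 × (0) = 0
GC term: 0.41 × 36.364 = 14.909; length term: −675/33 = −20.455
Tm = 81.5 + (0) + 14.909 − 20.455 = 75.954 → 76.0°C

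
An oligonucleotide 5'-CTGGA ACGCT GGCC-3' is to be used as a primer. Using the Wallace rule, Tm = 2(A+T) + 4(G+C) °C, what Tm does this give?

Counting bases: T=2, C=5, A=2, G=5
AT pairs contribute 4, GC pairs contribute 10.
Tm = 4·10 + 2·4 = 40 + 8 = 48°C

48°C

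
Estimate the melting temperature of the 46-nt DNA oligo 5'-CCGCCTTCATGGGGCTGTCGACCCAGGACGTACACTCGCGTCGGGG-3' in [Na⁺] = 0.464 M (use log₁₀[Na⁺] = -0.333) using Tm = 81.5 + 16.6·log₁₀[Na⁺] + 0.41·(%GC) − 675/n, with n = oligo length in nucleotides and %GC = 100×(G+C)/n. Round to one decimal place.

89.8°C

Length n = 46. Scanning the sequence gives G=16, T=8, A=6, C=16.
G+C = 32, so %GC = 32/46 × 100 = 69.565%
Salt term: 16.6 × (-0.333) = -5.528
GC term: 0.41 × 69.565 = 28.522; length term: −675/46 = −14.674
Tm = 81.5 + (-5.528) + 28.522 − 14.674 = 89.82 → 89.8°C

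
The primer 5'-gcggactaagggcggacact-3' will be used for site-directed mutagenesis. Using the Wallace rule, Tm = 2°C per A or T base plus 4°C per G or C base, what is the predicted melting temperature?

Base counts: G=8, T=2, C=5, A=5
A+T = 7, G+C = 13
Tm = 2×7 + 4×13 = 66°C

66°C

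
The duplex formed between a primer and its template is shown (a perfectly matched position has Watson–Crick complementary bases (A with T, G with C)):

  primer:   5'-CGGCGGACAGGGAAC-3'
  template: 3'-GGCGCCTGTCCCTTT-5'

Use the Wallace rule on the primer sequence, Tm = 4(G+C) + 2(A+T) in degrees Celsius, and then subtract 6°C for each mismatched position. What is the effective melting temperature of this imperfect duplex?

Primer base counts: A=4, T=0, G=7, C=4 → A+T=4, G+C=11
Perfect-match Tm = 2(4) + 4(11) = 8 + 44 = 52°C
Mismatches (positions where the bases are not complementary): 2 (at positions 2, 15)
Effective Tm = 52 − 2×6 = 52 − 12 = 40°C

40°C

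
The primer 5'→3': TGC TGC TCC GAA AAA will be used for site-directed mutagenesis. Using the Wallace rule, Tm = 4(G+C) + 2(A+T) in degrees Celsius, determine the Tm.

A=5, T=3, G=3, C=4
AT pairs contribute 8, GC pairs contribute 7.
Tm = 4·7 + 2·8 = 28 + 16 = 44°C

44°C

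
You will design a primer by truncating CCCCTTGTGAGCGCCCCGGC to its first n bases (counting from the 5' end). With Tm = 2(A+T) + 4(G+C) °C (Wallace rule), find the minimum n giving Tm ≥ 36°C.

n = 11

First 10 bases: CCCCTTGTGA → Tm = 32°C (< 36°C)
First 11 bases: CCCCTTGTGAG → Tm = 36°C (≥ 36°C)
Since every base adds ≥2°C, Tm only increases with n, so the threshold is first crossed at n = 11.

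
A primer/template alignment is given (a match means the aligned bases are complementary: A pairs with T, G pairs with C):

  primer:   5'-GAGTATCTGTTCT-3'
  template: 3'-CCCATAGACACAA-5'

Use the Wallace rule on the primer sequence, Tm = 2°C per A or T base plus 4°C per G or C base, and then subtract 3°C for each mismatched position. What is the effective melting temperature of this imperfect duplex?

27°C

Primer base counts: A=2, T=6, G=3, C=2 → A+T=8, G+C=5
Perfect-match Tm = 2(8) + 4(5) = 16 + 20 = 36°C
Mismatches (positions where the bases are not complementary): 3 (at positions 2, 11, 12)
Effective Tm = 36 − 3×3 = 36 − 9 = 27°C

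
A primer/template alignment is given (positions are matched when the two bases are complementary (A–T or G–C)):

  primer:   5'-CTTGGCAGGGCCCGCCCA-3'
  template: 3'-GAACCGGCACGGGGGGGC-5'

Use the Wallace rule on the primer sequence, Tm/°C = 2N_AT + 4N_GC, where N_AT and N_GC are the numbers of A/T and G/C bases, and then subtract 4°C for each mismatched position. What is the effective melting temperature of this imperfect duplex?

Primer base counts: A=2, T=2, G=6, C=8 → A+T=4, G+C=14
Perfect-match Tm = 2(4) + 4(14) = 8 + 56 = 64°C
Mismatches (positions where the bases are not complementary): 4 (at positions 7, 9, 14, 18)
Effective Tm = 64 − 4×4 = 64 − 16 = 48°C

48°C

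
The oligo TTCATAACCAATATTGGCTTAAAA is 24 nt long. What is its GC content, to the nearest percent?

25%

A=10, G=2, C=4, T=8
G+C = 2 + 4 = 6 out of 24 bases
%GC = 6/24 × 100 = 25% ≈ 25%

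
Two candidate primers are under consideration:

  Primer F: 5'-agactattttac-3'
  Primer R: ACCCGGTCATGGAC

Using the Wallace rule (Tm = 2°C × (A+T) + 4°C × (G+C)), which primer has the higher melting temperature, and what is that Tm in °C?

Primer R, 46°C

Primer F: A+T=9, G+C=3 → Tm = 2(9)+4(3) = 30°C
Primer R: A+T=5, G+C=9 → Tm = 2(5)+4(9) = 46°C
30°C vs 46°C → primer R is higher.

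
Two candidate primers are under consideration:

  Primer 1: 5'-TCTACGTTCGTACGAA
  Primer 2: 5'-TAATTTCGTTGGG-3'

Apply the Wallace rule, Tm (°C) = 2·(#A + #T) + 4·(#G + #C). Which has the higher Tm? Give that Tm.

Primer 1, 46°C

Primer 1: A+T=9, G+C=7 → Tm = 2(9)+4(7) = 46°C
Primer 2: A+T=8, G+C=5 → Tm = 2(8)+4(5) = 36°C
46°C vs 36°C → primer 1 is higher.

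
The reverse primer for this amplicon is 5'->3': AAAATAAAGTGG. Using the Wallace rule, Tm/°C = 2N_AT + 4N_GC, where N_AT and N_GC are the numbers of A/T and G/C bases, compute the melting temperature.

Scanning the sequence gives A=7, C=0, G=3, T=2.
So N_AT = 9 and N_GC = 3.
Tm = 4·3 + 2·9 = 12 + 18 = 30°C

30°C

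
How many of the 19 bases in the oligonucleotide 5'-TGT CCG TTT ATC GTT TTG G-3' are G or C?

8

Scanning the sequence gives T=10, G=5, A=1, C=3.
G+C = 5 + 3 = 8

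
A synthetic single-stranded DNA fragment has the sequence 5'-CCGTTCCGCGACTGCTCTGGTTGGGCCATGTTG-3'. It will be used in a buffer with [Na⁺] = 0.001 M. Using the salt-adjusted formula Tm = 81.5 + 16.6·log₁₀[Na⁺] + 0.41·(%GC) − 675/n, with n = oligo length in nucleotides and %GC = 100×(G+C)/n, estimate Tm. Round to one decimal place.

Length n = 33. Scanning the sequence gives T=10, G=11, C=10, A=2.
G+C = 21, so %GC = 21/33 × 100 = 63.636%
Salt term: 16.6 × (-3) = -49.8
GC term: 0.41 × 63.636 = 26.091; length term: −675/33 = −20.455
Tm = 81.5 + (-49.8) + 26.091 − 20.455 = 37.336 → 37.3°C

37.3°C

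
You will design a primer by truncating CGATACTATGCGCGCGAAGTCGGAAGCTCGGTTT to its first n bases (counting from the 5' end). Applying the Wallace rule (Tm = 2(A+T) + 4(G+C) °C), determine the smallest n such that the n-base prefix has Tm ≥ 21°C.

n = 8

First 7 bases: CGATACT → Tm = 20°C (< 21°C)
First 8 bases: CGATACTA → Tm = 22°C (≥ 21°C)
Each additional base adds 2°C (A/T) or 4°C (G/C), so Tm is non-decreasing in n; n = 8 is the first length to reach 21°C.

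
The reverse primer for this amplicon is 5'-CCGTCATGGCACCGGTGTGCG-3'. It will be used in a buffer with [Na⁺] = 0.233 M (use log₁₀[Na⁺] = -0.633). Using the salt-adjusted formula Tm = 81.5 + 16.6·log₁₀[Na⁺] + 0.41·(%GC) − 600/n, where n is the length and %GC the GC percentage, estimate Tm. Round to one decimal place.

Length n = 21. A=2, C=7, G=8, T=4
G+C = 15, so %GC = 15/21 × 100 = 71.429%
Salt term: 16.6 × (-0.633) = -10.508
GC term: 0.41 × 71.429 = 29.286; length term: −600/21 = −28.571
Tm = 81.5 + (-10.508) + 29.286 − 28.571 = 71.707 → 71.7°C

71.7°C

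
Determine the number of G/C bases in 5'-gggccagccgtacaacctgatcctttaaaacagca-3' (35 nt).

Base counts: C=11, A=11, G=7, T=6
Total G or C: 7 + 11 = 18

18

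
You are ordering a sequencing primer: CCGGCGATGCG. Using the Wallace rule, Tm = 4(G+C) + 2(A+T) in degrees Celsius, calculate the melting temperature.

40°C

Scanning the sequence gives T=1, C=4, A=1, G=5.
AT pairs contribute 2, GC pairs contribute 9.
Tm = 4·9 + 2·2 = 36 + 4 = 40°C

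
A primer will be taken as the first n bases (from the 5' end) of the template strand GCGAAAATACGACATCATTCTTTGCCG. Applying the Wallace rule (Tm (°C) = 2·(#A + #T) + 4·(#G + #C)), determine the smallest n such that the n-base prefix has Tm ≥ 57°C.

First 20 bases: GCGAAAATACGACATCATTC → Tm = 56°C (< 57°C)
First 21 bases: GCGAAAATACGACATCATTCT → Tm = 58°C (≥ 57°C)
Since every base adds ≥2°C, Tm only increases with n, so the threshold is first crossed at n = 21.

n = 21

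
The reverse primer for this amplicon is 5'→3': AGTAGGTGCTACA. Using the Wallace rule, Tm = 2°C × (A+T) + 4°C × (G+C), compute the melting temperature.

Base counts: C=2, A=4, T=3, G=4
AT pairs contribute 7, GC pairs contribute 6.
Tm = 2×7 + 4×6 = 38°C

38°C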